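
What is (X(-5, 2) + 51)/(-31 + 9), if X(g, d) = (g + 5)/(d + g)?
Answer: -51/22 ≈ -2.3182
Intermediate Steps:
X(g, d) = (5 + g)/(d + g)
(X(-5, 2) + 51)/(-31 + 9) = ((5 - 5)/(2 - 5) + 51)/(-31 + 9) = (0/(-3) + 51)/(-22) = (-⅓*0 + 51)*(-1/22) = (0 + 51)*(-1/22) = 51*(-1/22) = -51/22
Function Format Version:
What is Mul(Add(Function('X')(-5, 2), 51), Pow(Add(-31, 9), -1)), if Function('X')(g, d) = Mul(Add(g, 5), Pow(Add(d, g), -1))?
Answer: Rational(-51, 22) ≈ -2.3182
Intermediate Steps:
Function('X')(g, d) = Mul(Pow(Add(d, g), -1), Add(5, g)) (Function('X')(g, d) = Mul(Add(5, g), Pow(Add(d, g), -1)) = Mul(Pow(Add(d, g), -1), Add(5, g)))
Mul(Add(Function('X')(-5, 2), 51), Pow(Add(-31, 9), -1)) = Mul(Add(Mul(Pow(Add(2, -5), -1), Add(5, -5)), 51), Pow(Add(-31, 9), -1)) = Mul(Add(Mul(Pow(-3, -1), 0), 51), Pow(-22, -1)) = Mul(Add(Mul(Rational(-1, 3), 0), 51), Rational(-1, 22)) = Mul(Add(0, 51), Rational(-1, 22)) = Mul(51, Rational(-1, 22)) = Rational(-51, 22)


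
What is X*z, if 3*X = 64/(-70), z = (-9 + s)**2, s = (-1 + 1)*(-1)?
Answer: -864/35 ≈ -24.686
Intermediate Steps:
s = 0 (s = 0*(-1) = 0)
z = 81 (z = (-9 + 0)**2 = (-9)**2 = 81)
X = -32/105 (X = (64/(-70))/3 = (64*(-1/70))/3 = (1/3)*(-32/35) = -32/105 ≈ -0.30476)
X*z = -32/105*81 = -864/35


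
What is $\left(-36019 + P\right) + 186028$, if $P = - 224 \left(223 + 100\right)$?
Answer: $77657$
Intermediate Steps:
$P = -72352$ ($P = \left(-224\right) 323 = -72352$)
$\left(-36019 + P\right) + 186028 = \left(-36019 - 72352\right) + 186028 = -108371 + 186028 = 77657$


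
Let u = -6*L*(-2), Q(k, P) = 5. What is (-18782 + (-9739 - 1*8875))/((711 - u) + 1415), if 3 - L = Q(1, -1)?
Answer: -18698/1075 ≈ -17.393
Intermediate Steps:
L = -2 (L = 3 - 1*5 = 3 - 5 = -2)
u = -24 (u = -6*(-2)*(-2) = 12*(-2) = -24)
(-18782 + (-9739 - 1*8875))/((711 - u) + 1415) = (-18782 + (-9739 - 1*8875))/((711 - 1*(-24)) + 1415) = (-18782 + (-9739 - 8875))/((711 + 24) + 1415) = (-18782 - 18614)/(735 + 1415) = -37396/2150 = -37396*1/2150 = -18698/1075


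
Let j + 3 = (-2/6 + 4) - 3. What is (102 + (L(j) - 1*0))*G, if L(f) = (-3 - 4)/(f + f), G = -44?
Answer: -4554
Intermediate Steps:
j = -7/3 (j = -3 + ((-2/6 + 4) - 3) = -3 + ((-2*1/6 + 4) - 3) = -3 + ((-1/3 + 4) - 3) = -3 + (11/3 - 3) = -3 + 2/3 = -7/3 ≈ -2.3333)
L(f) = -7/(2*f) (L(f) = -7*1/(2*f) = -7/(2*f))
(102 + (L(j) - 1*0))*G = (102 + (-7/(2*(-7/3)) - 1*0))*(-44) = (102 + (-7/2*(-3/7) + 0))*(-44) = (102 + (3/2 + 0))*(-44) = (102 + 3/2)*(-44) = (207/2)*(-44) = -4554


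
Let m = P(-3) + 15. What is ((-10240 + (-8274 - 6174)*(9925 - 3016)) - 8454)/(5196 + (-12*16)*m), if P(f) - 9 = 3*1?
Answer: -49919963/6 ≈ -8.3200e+6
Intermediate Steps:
P(f) = 12 (P(f) = 9 + 3*1 = 9 + 3 = 12)
m = 27 (m = 12 + 15 = 27)
((-10240 + (-8274 - 6174)*(9925 - 3016)) - 8454)/(5196 + (-12*16)*m) = ((-10240 + (-8274 - 6174)*(9925 - 3016)) - 8454)/(5196 - 12*16*27) = ((-10240 - 14448*6909) - 8454)/(5196 - 192*27) = ((-10240 - 99821232) - 8454)/(5196 - 5184) = (-99831472 - 8454)/12 = -99839926*1/12 = -49919963/6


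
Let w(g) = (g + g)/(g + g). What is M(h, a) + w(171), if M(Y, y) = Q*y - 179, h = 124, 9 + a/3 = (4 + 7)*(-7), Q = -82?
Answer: 20978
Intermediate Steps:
w(g) = 1 (w(g) = (2*g)/((2*g)) = (2*g)*(1/(2*g)) = 1)
a = -258 (a = -27 + 3*((4 + 7)*(-7)) = -27 + 3*(11*(-7)) = -27 + 3*(-77) = -27 - 231 = -258)
M(Y, y) = -179 - 82*y (M(Y, y) = -82*y - 179 = -179 - 82*y)
M(h, a) + w(171) = (-179 - 82*(-258)) + 1 = (-179 + 21156) + 1 = 20977 + 1 = 20978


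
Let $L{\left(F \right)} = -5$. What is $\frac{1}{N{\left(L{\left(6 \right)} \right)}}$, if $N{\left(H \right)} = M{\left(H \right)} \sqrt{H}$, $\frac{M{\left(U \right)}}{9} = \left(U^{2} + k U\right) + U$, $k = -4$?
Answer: $- \frac{i \sqrt{5}}{1800} \approx - 0.0012423 i$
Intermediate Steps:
$M{\left(U \right)} = - 27 U + 9 U^{2}$ ($M{\left(U \right)} = 9 \left(\left(U^{2} - 4 U\right) + U\right) = 9 \left(U^{2} - 3 U\right) = - 27 U + 9 U^{2}$)
$N{\left(H \right)} = 9 H^{\frac{3}{2}} \left(-3 + H\right)$ ($N{\left(H \right)} = 9 H \left(-3 + H\right) \sqrt{H} = 9 H^{\frac{3}{2}} \left(-3 + H\right)$)
$\frac{1}{N{\left(L{\left(6 \right)} \right)}} = \frac{1}{9 \left(-5\right)^{\frac{3}{2}} \left(-3 - 5\right)} = \frac{1}{9 \left(- 5 i \sqrt{5}\right) \left(-8\right)} = \frac{1}{360 i \sqrt{5}} = - \frac{i \sqrt{5}}{1800}$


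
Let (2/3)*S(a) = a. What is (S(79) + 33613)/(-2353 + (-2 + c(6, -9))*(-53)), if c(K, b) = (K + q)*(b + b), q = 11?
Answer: 67463/27942 ≈ 2.4144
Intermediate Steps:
S(a) = 3*a/2
c(K, b) = 2*b*(11 + K) (c(K, b) = (K + 11)*(b + b) = (11 + K)*(2*b) = 2*b*(11 + K))
(S(79) + 33613)/(-2353 + (-2 + c(6, -9))*(-53)) = ((3/2)*79 + 33613)/(-2353 + (-2 + 2*(-9)*(11 + 6))*(-53)) = (237/2 + 33613)/(-2353 + (-2 + 2*(-9)*17)*(-53)) = 67463/(2*(-2353 + (-2 - 306)*(-53))) = 67463/(2*(-2353 - 308*(-53))) = 67463/(2*(-2353 + 16324)) = (67463/2)/13971 = (67463/2)*(1/13971) = 67463/27942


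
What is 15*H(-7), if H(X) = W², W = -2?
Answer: 60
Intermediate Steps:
H(X) = 4 (H(X) = (-2)² = 4)
15*H(-7) = 15*4 = 60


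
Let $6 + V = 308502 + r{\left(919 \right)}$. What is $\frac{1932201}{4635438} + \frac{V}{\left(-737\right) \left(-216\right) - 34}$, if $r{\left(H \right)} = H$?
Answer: $\frac{145149941294}{61480586767} \approx 2.3609$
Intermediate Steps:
$V = 309415$ ($V = -6 + \left(308502 + 919\right) = -6 + 309421 = 309415$)
$\frac{1932201}{4635438} + \frac{V}{\left(-737\right) \left(-216\right) - 34} = \frac{1932201}{4635438} + \frac{309415}{\left(-737\right) \left(-216\right) - 34} = 1932201 \cdot \frac{1}{4635438} + \frac{309415}{159192 - 34} = \frac{644067}{1545146} + \frac{309415}{159158} = \frac{145149941294}{61480586767}$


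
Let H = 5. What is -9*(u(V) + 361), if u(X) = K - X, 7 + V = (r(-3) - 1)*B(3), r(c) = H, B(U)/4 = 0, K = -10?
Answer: -3222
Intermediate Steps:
B(U) = 0 (B(U) = 4*0 = 0)
r(c) = 5
V = -7 (V = -7 + (5 - 1)*0 = -7 + 4*0 = -7 + 0 = -7)
u(X) = -10 - X
-9*(u(V) + 361) = -9*((-10 - 1*(-7)) + 361) = -9*((-10 + 7) + 361) = -9*(-3 + 361) = -9*358 = -3222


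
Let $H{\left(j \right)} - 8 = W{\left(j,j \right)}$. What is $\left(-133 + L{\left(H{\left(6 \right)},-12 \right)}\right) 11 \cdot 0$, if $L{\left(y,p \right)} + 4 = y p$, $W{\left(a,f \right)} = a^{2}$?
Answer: $0$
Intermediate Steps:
$H{\left(j \right)} = 8 + j^{2}$
$L{\left(y,p \right)} = -4 + p y$ ($L{\left(y,p \right)} = -4 + y p = -4 + p y$)
$\left(-133 + L{\left(H{\left(6 \right)},-12 \right)}\right) 11 \cdot 0 = \left(-133 - \left(4 + 12 \left(8 + 6^{2}\right)\right)\right) 11 \cdot 0 = \left(-133 - \left(4 + 12 \left(8 + 36\right)\right)\right) 0 = \left(-133 - 532\right) 0 = \left(-665\right) 0 = 0$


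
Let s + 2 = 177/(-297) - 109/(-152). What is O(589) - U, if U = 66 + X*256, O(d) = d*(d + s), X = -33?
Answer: 280523513/792 ≈ 3.5420e+5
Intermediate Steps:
s = -28273/15048 (s = -2 + (177/(-297) - 109/(-152)) = -2 + (177*(-1/297) - 109*(-1/152)) = -2 + (-59/99 + 109/152) = -2 + 1823/15048 = -28273/15048 ≈ -1.8789)
O(d) = d*(-28273/15048 + d) (O(d) = d*(d - 28273/15048) = d*(-28273/15048 + d))
U = -8382 (U = 66 - 33*256 = 66 - 8448 = -8382)
O(589) - U = (1/15048)*589*(-28273 + 15048*589) - 1*(-8382) = (1/15048)*589*(-28273 + 8863272) + 8382 = (1/15048)*589*8834999 + 8382 = 273884969/792 + 8382 = 280523513/792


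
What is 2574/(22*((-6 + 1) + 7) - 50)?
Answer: -429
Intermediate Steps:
2574/(22*((-6 + 1) + 7) - 50) = 2574/(22*(-5 + 7) - 50) = 2574/(22*2 - 50) = 2574/(44 - 50) = 2574/(-6) = 2574*(-⅙) = -429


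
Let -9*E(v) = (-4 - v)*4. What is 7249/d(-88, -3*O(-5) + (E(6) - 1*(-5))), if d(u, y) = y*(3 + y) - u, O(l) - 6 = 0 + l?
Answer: 587169/12058 ≈ 48.695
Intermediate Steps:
E(v) = 16/9 + 4*v/9 (E(v) = -(-4 - v)*4/9 = -(-16 - 4*v)/9 = 16/9 + 4*v/9)
O(l) = 6 + l (O(l) = 6 + (0 + l) = 6 + l)
d(u, y) = -u + y*(3 + y)
7249/d(-88, -3*O(-5) + (E(6) - 1*(-5))) = 7249/((-3*(6 - 5) + ((16/9 + (4/9)*6) - 1*(-5)))**2 - 1*(-88) + 3*(-3*(6 - 5) + ((16/9 + (4/9)*6) - 1*(-5)))) = 7249/((-3*1 + ((16/9 + 8/3) + 5))**2 + 88 + 3*(-3*1 + ((16/9 + 8/3) + 5))) = 7249/((-3 + (40/9 + 5))**2 + 88 + 3*(-3 + (40/9 + 5))) = 7249/((-3 + 85/9)**2 + 88 + 3*(-3 + 85/9)) = 7249/((58/9)**2 + 88 + 3*(58/9)) = 7249/(3364/81 + 88 + 58/3) = 7249/(12058/81) = 7249*(81/12058) = 587169/12058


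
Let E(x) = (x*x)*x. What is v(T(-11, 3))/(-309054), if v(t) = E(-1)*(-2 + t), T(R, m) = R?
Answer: -13/309054 ≈ -4.2064e-5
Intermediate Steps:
E(x) = x**3 (E(x) = x**2*x = x**3)
v(t) = 2 - t (v(t) = (-1)**3*(-2 + t) = -(-2 + t) = 2 - t)
v(T(-11, 3))/(-309054) = (2 - 1*(-11))/(-309054) = (2 + 11)*(-1/309054) = 13*(-1/309054) = -13/309054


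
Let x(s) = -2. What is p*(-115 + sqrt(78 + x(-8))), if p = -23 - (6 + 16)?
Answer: 5175 - 90*sqrt(19) ≈ 4782.7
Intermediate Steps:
p = -45 (p = -23 - 1*22 = -23 - 22 = -45)
p*(-115 + sqrt(78 + x(-8))) = -45*(-115 + sqrt(78 - 2)) = -45*(-115 + sqrt(76)) = -45*(-115 + 2*sqrt(19)) = 5175 - 90*sqrt(19)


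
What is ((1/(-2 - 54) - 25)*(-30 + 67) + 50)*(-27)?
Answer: 1323999/56 ≈ 23643.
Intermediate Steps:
((1/(-2 - 54) - 25)*(-30 + 67) + 50)*(-27) = ((1/(-56) - 25)*37 + 50)*(-27) = ((-1/56 - 25)*37 + 50)*(-27) = (-1401/56*37 + 50)*(-27) = (-51837/56 + 50)*(-27) = -49037/56*(-27) = 1323999/56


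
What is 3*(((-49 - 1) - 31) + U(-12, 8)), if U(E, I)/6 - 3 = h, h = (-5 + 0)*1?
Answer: -279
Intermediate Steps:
h = -5 (h = -5*1 = -5)
U(E, I) = -12 (U(E, I) = 18 + 6*(-5) = 18 - 30 = -12)
3*(((-49 - 1) - 31) + U(-12, 8)) = 3*(((-49 - 1) - 31) - 12) = 3*((-50 - 31) - 12) = 3*(-81 - 12) = 3*(-93) = -279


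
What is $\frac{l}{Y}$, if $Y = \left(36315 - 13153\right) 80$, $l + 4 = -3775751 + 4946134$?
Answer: $\frac{1170379}{1852960} \approx 0.63163$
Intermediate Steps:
$l = 1170379$ ($l = -4 + \left(-3775751 + 4946134\right) = -4 + 1170383 = 1170379$)
$Y = 1852960$ ($Y = \left(36315 - 13153\right) 80 = 23162 \cdot 80 = 1852960$)
$\frac{l}{Y} = \frac{1170379}{1852960}$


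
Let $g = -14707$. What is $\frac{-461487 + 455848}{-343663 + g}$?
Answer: $\frac{5639}{358370} \approx 0.015735$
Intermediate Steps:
$\frac{-461487 + 455848}{-343663 + g} = \frac{-461487 + 455848}{-343663 - 14707} = - \frac{5639}{-358370} = \left(-5639\right) \left(- \frac{1}{358370}\right) = \frac{5639}{358370}$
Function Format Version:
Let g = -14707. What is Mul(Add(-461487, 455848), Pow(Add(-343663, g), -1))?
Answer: Rational(5639, 358370) ≈ 0.015735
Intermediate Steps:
Mul(Add(-461487, 455848), Pow(Add(-343663, g), -1)) = Mul(Add(-461487, 455848), Pow(Add(-343663, -14707), -1)) = Mul(-5639, Pow(-358370, -1)) = Mul(-5639, Rational(-1, 358370)) = Rational(5639, 358370)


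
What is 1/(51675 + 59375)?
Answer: 1/111050 ≈ 9.0050e-6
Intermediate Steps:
1/(51675 + 59375) = 1/111050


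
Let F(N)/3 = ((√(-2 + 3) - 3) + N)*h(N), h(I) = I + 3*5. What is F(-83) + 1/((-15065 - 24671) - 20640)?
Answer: 1046919839/60376 ≈ 17340.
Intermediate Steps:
h(I) = 15 + I (h(I) = I + 15 = 15 + I)
F(N) = 3*(-2 + N)*(15 + N) (F(N) = 3*(((√(-2 + 3) - 3) + N)*(15 + N)) = 3*(((√1 - 3) + N)*(15 + N)) = 3*(((1 - 3) + N)*(15 + N)) = 3*((-2 + N)*(15 + N)) = 3*(-2 + N)*(15 + N))
F(-83) + 1/((-15065 - 24671) - 20640) = 3*(-2 - 83)*(15 - 83) + 1/((-15065 - 24671) - 20640) = 3*(-85)*(-68) + 1/(-39736 - 20640) = 17340 + 1/(-60376) = 17340 - 1/60376 = 1046919839/60376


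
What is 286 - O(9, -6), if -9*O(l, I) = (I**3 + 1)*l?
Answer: 71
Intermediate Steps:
O(l, I) = -l*(1 + I**3)/9 (O(l, I) = -(I**3 + 1)*l/9 = -(1 + I**3)*l/9 = -l*(1 + I**3)/9)
286 - O(9, -6) = 286 - (-1)*9*(1 + (-6)**3)/9 = 286 - (-1)*9*(1 - 216)/9 = 286 - (-1)*9*(-215)/9 = 286 - 1*215 = 286 - 215 = 71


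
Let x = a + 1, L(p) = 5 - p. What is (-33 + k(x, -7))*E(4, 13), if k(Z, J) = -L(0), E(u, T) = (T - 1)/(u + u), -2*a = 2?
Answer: -57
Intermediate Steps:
a = -1 (a = -½*2 = -1)
E(u, T) = (-1 + T)/(2*u) (E(u, T) = (-1 + T)/((2*u)) = (-1 + T)*(1/(2*u)) = (-1 + T)/(2*u))
x = 0 (x = -1 + 1 = 0)
k(Z, J) = -5 (k(Z, J) = -(5 - 1*0) = -(5 + 0) = -1*5 = -5)
(-33 + k(x, -7))*E(4, 13) = (-33 - 5)*((½)*(-1 + 13)/4) = -19*12/4 = -38*3/2 = -57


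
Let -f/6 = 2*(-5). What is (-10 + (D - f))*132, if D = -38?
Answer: -14256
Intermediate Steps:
f = 60 (f = -12*(-5) = -6*(-10) = 60)
(-10 + (D - f))*132 = (-10 + (-38 - 1*60))*132 = (-10 + (-38 - 60))*132 = (-10 - 98)*132 = -108*132 = -14256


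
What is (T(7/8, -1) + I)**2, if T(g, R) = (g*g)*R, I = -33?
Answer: 4669921/4096 ≈ 1140.1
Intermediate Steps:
T(g, R) = R*g**2 (T(g, R) = g**2*R = R*g**2)
(T(7/8, -1) + I)**2 = (-(7/8)**2 - 33)**2 = (-1*49/64 - 33)**2 = (-49/64 - 33)**2 = (-2161/64)**2 = 4669921/4096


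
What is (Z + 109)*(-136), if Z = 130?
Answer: -32504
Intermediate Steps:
(Z + 109)*(-136) = (130 + 109)*(-136) = 239*(-136) = -32504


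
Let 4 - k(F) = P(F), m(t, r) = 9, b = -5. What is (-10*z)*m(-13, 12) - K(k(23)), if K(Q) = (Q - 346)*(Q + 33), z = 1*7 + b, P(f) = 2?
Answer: 11860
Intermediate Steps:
k(F) = 2 (k(F) = 4 - 1*2 = 4 - 2 = 2)
z = 2 (z = 1*7 - 5 = 7 - 5 = 2)
K(Q) = (-346 + Q)*(33 + Q)
(-10*z)*m(-13, 12) - K(k(23)) = -10*2*9 - (-11418 + 2**2 - 313*2) = -20*9 - (-11418 + 4 - 626) = -180 - 1*(-12040) = -180 + 12040 = 11860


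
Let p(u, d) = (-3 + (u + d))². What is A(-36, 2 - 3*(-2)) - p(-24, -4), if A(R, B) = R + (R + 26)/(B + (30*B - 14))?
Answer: -116654/117 ≈ -997.04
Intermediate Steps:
p(u, d) = (-3 + d + u)² (p(u, d) = (-3 + (d + u))² = (-3 + d + u)²)
A(R, B) = R + (26 + R)/(-14 + 31*B) (A(R, B) = R + (26 + R)/(B + (-14 + 30*B)) = R + (26 + R)/(-14 + 31*B))
A(-36, 2 - 3*(-2)) - p(-24, -4) = (26 - 13*(-36) + 31*(2 - 3*(-2))*(-36))/(-14 + 31*(2 - 3*(-2))) - (-3 - 4 - 24)² = (26 + 468 + 31*(2 + 6)*(-36))/(-14 + 31*(2 + 6)) - 1*(-31)² = (26 + 468 + 31*8*(-36))/(-14 + 31*8) - 1*961 = (26 + 468 - 8928)/(-14 + 248) - 961 = -8434/234 - 961 = (1/234)*(-8434) - 961 = -4217/117 - 961 = -116654/117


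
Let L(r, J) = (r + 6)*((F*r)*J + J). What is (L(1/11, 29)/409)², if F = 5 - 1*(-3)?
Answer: 1362864889/2449161121 ≈ 0.55646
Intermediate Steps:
F = 8 (F = 5 + 3 = 8)
L(r, J) = (6 + r)*(J + 8*J*r) (L(r, J) = (r + 6)*((8*r)*J + J) = (6 + r)*(8*J*r + J) = (6 + r)*(J + 8*J*r))
(L(1/11, 29)/409)² = ((29*(6 + 8*(1/11)² + 49/11))/409)² = ((29*(6 + 8*(1/11)² + 49*(1/11)))*(1/409))² = ((29*(6 + 8*(1/121) + 49/11))*(1/409))² = ((29*(6 + 8/121 + 49/11))*(1/409))² = ((29*(1273/121))*(1/409))² = ((36917/121)*(1/409))² = (36917/49489)² = 1362864889/2449161121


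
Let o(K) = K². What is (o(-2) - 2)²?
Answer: 4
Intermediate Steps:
(o(-2) - 2)² = ((-2)² - 2)² = (4 - 2)² = 2² = 4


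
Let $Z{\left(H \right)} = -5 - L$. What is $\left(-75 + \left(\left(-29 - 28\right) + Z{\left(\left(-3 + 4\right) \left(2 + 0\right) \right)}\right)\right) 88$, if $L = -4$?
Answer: $-11704$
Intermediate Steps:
$Z{\left(H \right)} = -1$ ($Z{\left(H \right)} = -5 - -4 = -5 + 4 = -1$)
$\left(-75 + \left(\left(-29 - 28\right) + Z{\left(\left(-3 + 4\right) \left(2 + 0\right) \right)}\right)\right) 88 = \left(-75 - 58\right) 88 = \left(-133\right) 88 = -11704$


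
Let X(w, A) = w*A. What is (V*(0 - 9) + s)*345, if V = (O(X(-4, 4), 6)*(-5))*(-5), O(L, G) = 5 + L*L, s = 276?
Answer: -20164905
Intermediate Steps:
X(w, A) = A*w
O(L, G) = 5 + L**2
V = 6525 (V = ((5 + (4*(-4))**2)*(-5))*(-5) = ((5 + (-16)**2)*(-5))*(-5) = ((5 + 256)*(-5))*(-5) = (261*(-5))*(-5) = -1305*(-5) = 6525)
(V*(0 - 9) + s)*345 = (6525*(0 - 9) + 276)*345 = (6525*(-9) + 276)*345 = (-58725 + 276)*345 = -58449*345 = -20164905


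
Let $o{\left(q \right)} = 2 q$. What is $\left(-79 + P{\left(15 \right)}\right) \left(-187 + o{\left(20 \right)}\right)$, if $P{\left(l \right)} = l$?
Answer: $9408$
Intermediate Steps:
$\left(-79 + P{\left(15 \right)}\right) \left(-187 + o{\left(20 \right)}\right) = \left(-79 + 15\right) \left(-187 + 2 \cdot 20\right) = - 64 \left(-187 + 40\right) = \left(-64\right) \left(-147\right) = 9408$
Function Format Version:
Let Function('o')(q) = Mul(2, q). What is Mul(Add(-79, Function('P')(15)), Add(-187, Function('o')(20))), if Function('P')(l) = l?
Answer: 9408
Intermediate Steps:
Mul(Add(-79, Function('P')(15)), Add(-187, Function('o')(20))) = Mul(Add(-79, 15), Add(-187, Mul(2, 20))) = Mul(-64, Add(-187, 40)) = Mul(-64, -147) = 9408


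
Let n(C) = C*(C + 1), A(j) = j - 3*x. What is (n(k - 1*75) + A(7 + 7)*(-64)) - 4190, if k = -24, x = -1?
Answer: 4424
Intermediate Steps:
A(j) = 3 + j (A(j) = j - 3*(-1) = j + 3 = 3 + j)
n(C) = C*(1 + C)
(n(k - 1*75) + A(7 + 7)*(-64)) - 4190 = ((-24 - 1*75)*(1 + (-24 - 1*75)) + (3 + (7 + 7))*(-64)) - 4190 = ((-24 - 75)*(1 + (-24 - 75)) + (3 + 14)*(-64)) - 4190 = (-99*(1 - 99) + 17*(-64)) - 4190 = (-99*(-98) - 1088) - 4190 = (9702 - 1088) - 4190 = 8614 - 4190 = 4424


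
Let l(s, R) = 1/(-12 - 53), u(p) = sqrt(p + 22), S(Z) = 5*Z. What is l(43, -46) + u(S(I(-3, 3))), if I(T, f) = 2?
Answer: -1/65 + 4*sqrt(2) ≈ 5.6415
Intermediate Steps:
u(p) = sqrt(22 + p)
l(s, R) = -1/65 (l(s, R) = 1/(-65) = -1/65)
l(43, -46) + u(S(I(-3, 3))) = -1/65 + sqrt(22 + 5*2) = -1/65 + sqrt(22 + 10) = -1/65 + sqrt(32) = -1/65 + 4*sqrt(2)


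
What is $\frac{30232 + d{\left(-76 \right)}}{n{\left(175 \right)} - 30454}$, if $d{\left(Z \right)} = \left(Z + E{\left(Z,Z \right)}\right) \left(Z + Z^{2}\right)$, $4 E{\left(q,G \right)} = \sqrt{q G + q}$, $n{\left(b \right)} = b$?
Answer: $\frac{402968}{30279} - \frac{4750 \sqrt{57}}{10093} \approx 9.7554$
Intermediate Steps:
$E{\left(q,G \right)} = \frac{\sqrt{q + G q}}{4}$ ($E{\left(q,G \right)} = \frac{\sqrt{q G + q}}{4} = \frac{\sqrt{G q + q}}{4} = \frac{\sqrt{q + G q}}{4}$)
$d{\left(Z \right)} = \left(Z + Z^{2}\right) \left(Z + \frac{\sqrt{Z \left(1 + Z\right)}}{4}\right)$ ($d{\left(Z \right)} = \left(Z + \frac{\sqrt{Z \left(1 + Z\right)}}{4}\right) \left(Z + Z^{2}\right) = \left(Z + Z^{2}\right) \left(Z + \frac{\sqrt{Z \left(1 + Z\right)}}{4}\right)$)
$\frac{30232 + d{\left(-76 \right)}}{n{\left(175 \right)} - 30454} = \frac{30232 + \frac{1}{4} \left(-76\right) \left(\sqrt{- 76 \left(1 - 76\right)} + 4 \left(-76\right) + 4 \left(-76\right)^{2} - 76 \sqrt{- 76 \left(1 - 76\right)}\right)}{175 - 30454} = \frac{30232 + \frac{1}{4} \left(-76\right) \left(\sqrt{\left(-76\right) \left(-75\right)} - 304 + 4 \cdot 5776 - 76 \sqrt{\left(-76\right) \left(-75\right)}\right)}{-30279} = \left(30232 + \frac{1}{4} \left(-76\right) \left(\sqrt{5700} - 304 + 23104 - 76 \sqrt{5700}\right)\right) \left(- \frac{1}{30279}\right) = \left(30232 + \frac{1}{4} \left(-76\right) \left(10 \sqrt{57} - 304 + 23104 - 76 \cdot 10 \sqrt{57}\right)\right) \left(- \frac{1}{30279}\right) = \left(30232 + \frac{1}{4} \left(-76\right) \left(10 \sqrt{57} - 304 + 23104 - 760 \sqrt{57}\right)\right) \left(- \frac{1}{30279}\right) = \left(30232 + \frac{1}{4} \left(-76\right) \left(22800 - 750 \sqrt{57}\right)\right) \left(- \frac{1}{30279}\right) = \left(30232 - \left(433200 - 14250 \sqrt{57}\right)\right) \left(- \frac{1}{30279}\right) = \left(-402968 + 14250 \sqrt{57}\right) \left(- \frac{1}{30279}\right) = \frac{402968}{30279} - \frac{4750 \sqrt{57}}{10093}$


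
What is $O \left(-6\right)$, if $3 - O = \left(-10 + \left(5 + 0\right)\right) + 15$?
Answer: $42$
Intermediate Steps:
$O = -7$ ($O = 3 - \left(\left(-10 + \left(5 + 0\right)\right) + 15\right) = 3 - \left(\left(-10 + 5\right) + 15\right) = 3 - \left(-5 + 15\right) = 3 - 10 = -7$)
$O \left(-6\right) = \left(-7\right) \left(-6\right) = 42$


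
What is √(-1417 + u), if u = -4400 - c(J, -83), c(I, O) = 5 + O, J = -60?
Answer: I*√5739 ≈ 75.756*I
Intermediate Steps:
u = -4322 (u = -4400 - (5 - 83) = -4400 - 1*(-78) = -4400 + 78 = -4322)
√(-1417 + u) = √(-1417 - 4322) = √(-5739) = I*√5739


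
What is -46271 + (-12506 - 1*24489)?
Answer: -83266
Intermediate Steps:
-46271 + (-12506 - 1*24489) = -46271 + (-12506 - 24489) = -46271 - 36995 = -83266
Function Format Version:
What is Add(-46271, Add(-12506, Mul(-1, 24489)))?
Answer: -83266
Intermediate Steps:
Add(-46271, Add(-12506, Mul(-1, 24489))) = Add(-46271, Add(-12506, -24489)) = Add(-46271, -36995) = -83266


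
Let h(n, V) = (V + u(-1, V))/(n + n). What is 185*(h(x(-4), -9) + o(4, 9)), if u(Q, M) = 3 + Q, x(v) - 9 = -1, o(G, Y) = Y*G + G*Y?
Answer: 211825/16 ≈ 13239.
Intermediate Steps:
o(G, Y) = 2*G*Y (o(G, Y) = G*Y + G*Y = 2*G*Y)
x(v) = 8 (x(v) = 9 - 1 = 8)
h(n, V) = (2 + V)/(2*n) (h(n, V) = (V + (3 - 1))/(n + n) = (V + 2)/((2*n)) = (2 + V)*(1/(2*n)) = (2 + V)/(2*n))
185*(h(x(-4), -9) + o(4, 9)) = 185*((½)*(2 - 9)/8 + 2*4*9) = 185*((½)*(⅛)*(-7) + 72) = 185*(-7/16 + 72) = 185*(1145/16) = 211825/16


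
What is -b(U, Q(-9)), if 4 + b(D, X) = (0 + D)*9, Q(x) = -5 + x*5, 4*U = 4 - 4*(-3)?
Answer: -32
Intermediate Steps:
U = 4 (U = (4 - 4*(-3))/4 = (4 + 12)/4 = (¼)*16 = 4)
Q(x) = -5 + 5*x
b(D, X) = -4 + 9*D (b(D, X) = -4 + (0 + D)*9 = -4 + D*9 = -4 + 9*D)
-b(U, Q(-9)) = -(-4 + 9*4) = -(-4 + 36) = -1*32 = -32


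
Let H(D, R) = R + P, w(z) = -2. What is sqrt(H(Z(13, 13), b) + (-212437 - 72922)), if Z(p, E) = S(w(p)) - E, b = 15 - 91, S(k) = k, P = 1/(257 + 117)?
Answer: I*sqrt(39925505686)/374 ≈ 534.26*I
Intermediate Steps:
P = 1/374 ≈ 0.0026738
b = -76
Z(p, E) = -2 - E
H(D, R) = 1/374 + R (H(D, R) = R + 1/374 = 1/374 + R)
sqrt(H(Z(13, 13), b) + (-212437 - 72922)) = sqrt((1/374 - 76) + (-212437 - 72922)) = sqrt(-28423/374 - 285359) = sqrt(-106752689/374) = I*sqrt(39925505686)/374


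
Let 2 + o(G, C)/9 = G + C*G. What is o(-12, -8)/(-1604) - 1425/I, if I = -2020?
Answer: 39747/162004 ≈ 0.24535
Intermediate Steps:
o(G, C) = -18 + 9*G + 9*C*G (o(G, C) = -18 + 9*(G + C*G) = -18 + (9*G + 9*C*G) = -18 + 9*G + 9*C*G)
o(-12, -8)/(-1604) - 1425/I = (-18 + 9*(-12) + 9*(-8)*(-12))/(-1604) - 1425/(-2020) = (-18 - 108 + 864)*(-1/1604) - 1425*(-1/2020) = 738*(-1/1604) + 285/404 = -369/802 + 285/404 = 39747/162004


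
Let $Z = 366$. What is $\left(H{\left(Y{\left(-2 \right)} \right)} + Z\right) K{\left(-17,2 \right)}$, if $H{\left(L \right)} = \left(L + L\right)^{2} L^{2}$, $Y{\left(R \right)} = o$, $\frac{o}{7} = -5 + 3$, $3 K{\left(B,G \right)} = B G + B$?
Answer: $-2618510$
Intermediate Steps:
$K{\left(B,G \right)} = \frac{B}{3} + \frac{B G}{3}$ ($K{\left(B,G \right)} = \frac{B G + B}{3} = \frac{B + B G}{3} = \frac{B}{3} + \frac{B G}{3}$)
$o = -14$ ($o = 7 \left(-5 + 3\right) = 7 \left(-2\right) = -14$)
$Y{\left(R \right)} = -14$
$H{\left(L \right)} = 4 L^{4}$ ($H{\left(L \right)} = \left(2 L\right)^{2} L^{2} = 4 L^{2} L^{2} = 4 L^{4}$)
$\left(H{\left(Y{\left(-2 \right)} \right)} + Z\right) K{\left(-17,2 \right)} = \left(4 \left(-14\right)^{4} + 366\right) \frac{1}{3} \left(-17\right) \left(1 + 2\right) = \left(4 \cdot 38416 + 366\right) \frac{1}{3} \left(-17\right) 3 = \left(153664 + 366\right) \left(-17\right) = 154030 \left(-17\right) = -2618510$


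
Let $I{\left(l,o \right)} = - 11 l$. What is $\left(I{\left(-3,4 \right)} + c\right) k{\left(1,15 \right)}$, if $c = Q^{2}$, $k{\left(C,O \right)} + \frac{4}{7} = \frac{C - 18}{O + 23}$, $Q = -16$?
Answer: $- \frac{78319}{266} \approx -294.43$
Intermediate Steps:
$k{\left(C,O \right)} = - \frac{4}{7} + \frac{-18 + C}{23 + O}$ ($k{\left(C,O \right)} = - \frac{4}{7} + \frac{C - 18}{O + 23} = - \frac{4}{7} + \frac{-18 + C}{23 + O}$)
$c = 256$ ($c = \left(-16\right)^{2} = 256$)
$\left(I{\left(-3,4 \right)} + c\right) k{\left(1,15 \right)} = \left(\left(-11\right) \left(-3\right) + 256\right) \frac{-218 - 60 + 7 \cdot 1}{7 \left(23 + 15\right)} = \left(33 + 256\right) \frac{-218 - 60 + 7}{7 \cdot 38} = 289 \cdot \frac{1}{7} \cdot \frac{1}{38} \left(-271\right) = 289 \left(- \frac{271}{266}\right) = - \frac{78319}{266}$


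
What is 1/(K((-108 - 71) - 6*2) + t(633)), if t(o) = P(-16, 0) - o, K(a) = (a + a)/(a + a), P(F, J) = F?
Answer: -1/648 ≈ -0.0015432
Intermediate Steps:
K(a) = 1 (K(a) = (2*a)/((2*a)) = (2*a)*(1/(2*a)) = 1)
t(o) = -16 - o
1/(K((-108 - 71) - 6*2) + t(633)) = 1/(1 + (-16 - 1*633)) = 1/(1 + (-16 - 633)) = 1/(1 - 649) = 1/(-648) = -1/648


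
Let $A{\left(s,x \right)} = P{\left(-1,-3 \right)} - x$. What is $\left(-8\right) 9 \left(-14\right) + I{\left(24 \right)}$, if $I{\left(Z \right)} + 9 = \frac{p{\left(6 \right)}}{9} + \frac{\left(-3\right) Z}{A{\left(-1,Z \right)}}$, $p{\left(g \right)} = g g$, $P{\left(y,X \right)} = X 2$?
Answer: $\frac{5027}{5} \approx 1005.4$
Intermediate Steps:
$P{\left(y,X \right)} = 2 X$
$p{\left(g \right)} = g^{2}$
$A{\left(s,x \right)} = -6 - x$ ($A{\left(s,x \right)} = 2 \left(-3\right) - x = -6 - x$)
$I{\left(Z \right)} = -5 - \frac{3 Z}{-6 - Z}$ ($I{\left(Z \right)} = -9 + \left(\frac{6^{2}}{9} + \frac{\left(-3\right) Z}{-6 - Z}\right) = -9 - \left(-4 + \frac{3 Z}{-6 - Z}\right) = -5 - \frac{3 Z}{-6 - Z}$)
$\left(-8\right) 9 \left(-14\right) + I{\left(24 \right)} = \left(-8\right) 9 \left(-14\right) + \frac{2 \left(-15 - 24\right)}{6 + 24} = \left(-72\right) \left(-14\right) + \frac{2 \left(-15 - 24\right)}{30} = 1008 + 2 \cdot \frac{1}{30} \left(-39\right) = 1008 - \frac{13}{5} = \frac{5027}{5}$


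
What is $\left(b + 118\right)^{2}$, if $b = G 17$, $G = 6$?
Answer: $48400$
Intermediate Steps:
$b = 102$ ($b = 6 \cdot 17 = 102$)
$\left(b + 118\right)^{2} = \left(102 + 118\right)^{2} = 220^{2} = 48400$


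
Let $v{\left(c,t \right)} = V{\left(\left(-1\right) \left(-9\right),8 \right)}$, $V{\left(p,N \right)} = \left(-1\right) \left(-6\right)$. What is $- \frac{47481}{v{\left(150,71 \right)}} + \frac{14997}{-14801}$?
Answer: $- \frac{234285421}{29602} \approx -7914.5$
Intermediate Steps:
$V{\left(p,N \right)} = 6$
$v{\left(c,t \right)} = 6$
$- \frac{47481}{v{\left(150,71 \right)}} + \frac{14997}{-14801} = - \frac{47481}{6} + \frac{14997}{-14801} = \left(-47481\right) \frac{1}{6} + 14997 \left(- \frac{1}{14801}\right) = - \frac{15827}{2} - \frac{14997}{14801} = - \frac{234285421}{29602}$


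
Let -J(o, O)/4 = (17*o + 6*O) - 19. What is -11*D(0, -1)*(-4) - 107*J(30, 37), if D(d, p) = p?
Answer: 305120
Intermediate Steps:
J(o, O) = 76 - 68*o - 24*O (J(o, O) = -4*((17*o + 6*O) - 19) = -4*((6*O + 17*o) - 19) = -4*(-19 + 6*O + 17*o) = 76 - 68*o - 24*O)
-11*D(0, -1)*(-4) - 107*J(30, 37) = -11*(-1)*(-4) - 107*(76 - 68*30 - 24*37) = 11*(-4) - 107*(76 - 2040 - 888) = -44 - 107*(-2852) = -44 + 305164 = 305120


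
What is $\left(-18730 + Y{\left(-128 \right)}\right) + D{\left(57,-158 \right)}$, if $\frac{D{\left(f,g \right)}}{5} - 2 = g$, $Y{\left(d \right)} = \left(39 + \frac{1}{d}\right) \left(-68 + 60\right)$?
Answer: $- \frac{317151}{16} \approx -19822.0$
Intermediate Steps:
$Y{\left(d \right)} = -312 - \frac{8}{d}$ ($Y{\left(d \right)} = \left(39 + \frac{1}{d}\right) \left(-8\right) = -312 - \frac{8}{d}$)
$D{\left(f,g \right)} = 10 + 5 g$
$\left(-18730 + Y{\left(-128 \right)}\right) + D{\left(57,-158 \right)} = \left(-18730 - \left(312 + \frac{8}{-128}\right)\right) + \left(10 + 5 \left(-158\right)\right) = \left(-18730 - \frac{4991}{16}\right) + \left(10 - 790\right) = \left(-18730 + \left(-312 + \frac{1}{16}\right)\right) - 780 = \left(-18730 - \frac{4991}{16}\right) - 780 = - \frac{304671}{16} - 780 = - \frac{317151}{16}$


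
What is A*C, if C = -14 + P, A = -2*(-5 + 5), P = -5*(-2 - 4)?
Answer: 0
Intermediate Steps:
P = 30 (P = -5*(-6) = 30)
A = 0 (A = -2*0 = 0)
C = 16 (C = -14 + 30 = 16)
A*C = 0*16 = 0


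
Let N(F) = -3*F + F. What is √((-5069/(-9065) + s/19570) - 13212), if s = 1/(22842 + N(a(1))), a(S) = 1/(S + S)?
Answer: I*√2639745526128255866490/446998370 ≈ 114.94*I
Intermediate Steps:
a(S) = 1/(2*S)
N(F) = -2*F
s = 1/22841 (s = 1/(22842 - 1/1) = 1/(22842 - 1) = 1/22841 ≈ 4.3781e-5)
√((-5069/(-9065) + s/19570) - 13212) = √((-5069/(-9065) + (1/22841)/19570) - 13212) = √((-5069*(-1/9065) + (1/22841)*(1/19570)) - 13212) = √((137/245 + 1/446998370) - 13212) = √(1749679341/3128988590 - 13212) = √(-41338447571739/3128988590) = I*√2639745526128255866490/446998370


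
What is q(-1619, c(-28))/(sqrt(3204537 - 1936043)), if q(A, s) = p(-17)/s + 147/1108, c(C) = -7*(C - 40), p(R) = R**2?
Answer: 2869*sqrt(1268494)/4919219732 ≈ 0.00065687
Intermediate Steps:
c(C) = 280 - 7*C (c(C) = -7*(-40 + C) = 280 - 7*C)
q(A, s) = 147/1108 + 289/s (q(A, s) = (-17)**2/s + 147/1108 = 289/s + 147*(1/1108) = 289/s + 147/1108 = 147/1108 + 289/s)
q(-1619, c(-28))/(sqrt(3204537 - 1936043)) = (147/1108 + 289/(280 - 7*(-28)))/(sqrt(3204537 - 1936043)) = (147/1108 + 289/(280 + 196))/(sqrt(1268494)) = (147/1108 + 289/476)*(sqrt(1268494)/1268494) = (147/1108 + 289*(1/476))*(sqrt(1268494)/1268494) = (147/1108 + 17/28)*(sqrt(1268494)/1268494) = 2869*(sqrt(1268494)/1268494)/3878 = 2869*sqrt(1268494)/4919219732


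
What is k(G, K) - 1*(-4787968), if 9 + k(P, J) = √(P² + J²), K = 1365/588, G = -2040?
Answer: 4787959 + 5*√130507945/28 ≈ 4.7900e+6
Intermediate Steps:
K = 65/28 (K = 1365*(1/588) = 65/28 ≈ 2.3214)
k(P, J) = -9 + √(J² + P²) (k(P, J) = -9 + √(P² + J²) = -9 + √(J² + P²))
k(G, K) - 1*(-4787968) = (-9 + √((65/28)² + (-2040)²)) - 1*(-4787968) = (-9 + √(4225/784 + 4161600)) + 4787968 = (-9 + √(3262698625/784)) + 4787968 = (-9 + 5*√130507945/28) + 4787968 = 4787959 + 5*√130507945/28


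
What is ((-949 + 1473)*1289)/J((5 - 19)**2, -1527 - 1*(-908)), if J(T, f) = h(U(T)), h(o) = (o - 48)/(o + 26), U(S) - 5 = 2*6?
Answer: -29043748/31 ≈ -9.3690e+5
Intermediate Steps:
U(S) = 17 (U(S) = 5 + 2*6 = 5 + 12 = 17)
h(o) = (-48 + o)/(26 + o)
J(T, f) = -31/43 (J(T, f) = (-48 + 17)/(26 + 17) = -31/43)
((-949 + 1473)*1289)/J((5 - 19)**2, -1527 - 1*(-908)) = ((-949 + 1473)*1289)/(-31/43) = (524*1289)*(-43/31) = 675436*(-43/31) = -29043748/31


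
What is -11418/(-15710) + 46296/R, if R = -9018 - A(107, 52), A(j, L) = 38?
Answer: -38994297/8891860 ≈ -4.3854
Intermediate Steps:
R = -9056 (R = -9018 - 1*38 = -9018 - 38 = -9056)
-11418/(-15710) + 46296/R = -11418/(-15710) + 46296/(-9056) = -11418*(-1/15710) + 46296*(-1/9056) = 5709/7855 - 5787/1132 = -38994297/8891860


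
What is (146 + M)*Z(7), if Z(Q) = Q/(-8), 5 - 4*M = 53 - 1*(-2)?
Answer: -1869/16 ≈ -116.81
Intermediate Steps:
M = -25/2 (M = 5/4 - (53 - 1*(-2))/4 = 5/4 - (53 + 2)/4 = 5/4 - 1/4*55 = 5/4 - 55/4 = -25/2 ≈ -12.500)
Z(Q) = -Q/8 (Z(Q) = Q*(-1/8) = -Q/8)
(146 + M)*Z(7) = (146 - 25/2)*(-1/8*7) = (267/2)*(-7/8) = -1869/16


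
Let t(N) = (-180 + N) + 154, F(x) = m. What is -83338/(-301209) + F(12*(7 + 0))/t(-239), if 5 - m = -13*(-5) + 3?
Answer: 41060737/79820385 ≈ 0.51441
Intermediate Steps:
m = -63 (m = 5 - (-13*(-5) + 3) = 5 - (65 + 3) = 5 - 1*68 = 5 - 68 = -63)
F(x) = -63
t(N) = -26 + N
-83338/(-301209) + F(12*(7 + 0))/t(-239) = -83338/(-301209) - 63/(-26 - 239) = -83338*(-1/301209) - 63/(-265) = 83338/301209 - 63*(-1/265) = 83338/301209 + 63/265 = 41060737/79820385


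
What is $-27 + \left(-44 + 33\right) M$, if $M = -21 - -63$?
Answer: $-489$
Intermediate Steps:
$M = 42$ ($M = -21 + 63 = 42$)
$-27 + \left(-44 + 33\right) M = -27 + \left(-44 + 33\right) 42 = -27 - 462 = -489$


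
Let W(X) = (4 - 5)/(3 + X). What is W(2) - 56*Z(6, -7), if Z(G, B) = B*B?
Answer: -13721/5 ≈ -2744.2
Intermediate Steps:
W(X) = -1/(3 + X)
Z(G, B) = B**2
W(2) - 56*Z(6, -7) = -1/(3 + 2) - 56*(-7)**2 = -1/5 - 56*49 = -1*1/5 - 2744 = -1/5 - 2744 = -13721/5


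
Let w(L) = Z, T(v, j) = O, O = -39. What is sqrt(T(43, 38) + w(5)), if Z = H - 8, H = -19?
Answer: I*sqrt(66) ≈ 8.124*I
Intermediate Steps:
T(v, j) = -39
Z = -27 (Z = -19 - 8 = -27)
w(L) = -27
sqrt(T(43, 38) + w(5)) = sqrt(-39 - 27) = sqrt(-66) = I*sqrt(66)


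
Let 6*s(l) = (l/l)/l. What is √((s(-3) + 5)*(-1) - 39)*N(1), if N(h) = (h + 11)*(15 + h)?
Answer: 32*I*√1582 ≈ 1272.8*I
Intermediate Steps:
N(h) = (11 + h)*(15 + h)
s(l) = 1/(6*l) (s(l) = ((l/l)/l)/6 = (1/l)/6 = 1/(6*l))
√((s(-3) + 5)*(-1) - 39)*N(1) = √(((⅙)/(-3) + 5)*(-1) - 39)*(165 + 1² + 26*1) = √(((⅙)*(-⅓) + 5)*(-1) - 39)*(165 + 1 + 26) = √((-1/18 + 5)*(-1) - 39)*192 = √((89/18)*(-1) - 39)*192 = √(-89/18 - 39)*192 = √(-791/18)*192 = (I*√1582/6)*192 = 32*I*√1582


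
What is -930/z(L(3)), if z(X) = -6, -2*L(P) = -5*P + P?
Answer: 155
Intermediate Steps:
L(P) = 2*P (L(P) = -(-5*P + P)/2 = -(-2)*P = 2*P)
-930/z(L(3)) = -930/(-6) = -930*(-⅙) = 155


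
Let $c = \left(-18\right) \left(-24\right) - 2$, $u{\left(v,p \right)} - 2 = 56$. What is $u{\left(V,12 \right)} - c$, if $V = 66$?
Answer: $-372$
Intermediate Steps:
$u{\left(v,p \right)} = 58$ ($u{\left(v,p \right)} = 2 + 56 = 58$)
$c = 430$ ($c = 432 - 2 = 430$)
$u{\left(V,12 \right)} - c = 58 - 430 = -372$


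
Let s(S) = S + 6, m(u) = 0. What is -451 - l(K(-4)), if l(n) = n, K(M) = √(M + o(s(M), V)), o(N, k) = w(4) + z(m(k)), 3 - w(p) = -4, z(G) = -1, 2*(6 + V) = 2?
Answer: -451 - √2 ≈ -452.41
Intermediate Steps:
V = -5 (V = -6 + (½)*2 = -6 + 1 = -5)
s(S) = 6 + S
w(p) = 7 (w(p) = 3 - 1*(-4) = 3 + 4 = 7)
o(N, k) = 6 (o(N, k) = 7 - 1 = 6)
K(M) = √(6 + M) (K(M) = √(M + 6) = √(6 + M))
-451 - l(K(-4)) = -451 - √(6 - 4) = -451 - √2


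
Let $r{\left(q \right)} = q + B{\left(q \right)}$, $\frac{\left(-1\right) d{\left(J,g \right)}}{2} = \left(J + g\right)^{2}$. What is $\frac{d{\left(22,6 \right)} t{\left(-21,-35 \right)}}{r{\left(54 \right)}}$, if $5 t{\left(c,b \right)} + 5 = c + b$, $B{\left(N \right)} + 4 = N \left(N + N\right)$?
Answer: $\frac{47824}{14705} \approx 3.2522$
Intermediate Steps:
$B{\left(N \right)} = -4 + 2 N^{2}$ ($B{\left(N \right)} = -4 + N \left(N + N\right) = -4 + N 2 N = -4 + 2 N^{2}$)
$d{\left(J,g \right)} = - 2 \left(J + g\right)^{2}$
$t{\left(c,b \right)} = -1 + \frac{b}{5} + \frac{c}{5}$ ($t{\left(c,b \right)} = -1 + \frac{c + b}{5} = -1 + \frac{b + c}{5} = -1 + \left(\frac{b}{5} + \frac{c}{5}\right) = -1 + \frac{b}{5} + \frac{c}{5}$)
$r{\left(q \right)} = -4 + q + 2 q^{2}$ ($r{\left(q \right)} = q + \left(-4 + 2 q^{2}\right) = -4 + q + 2 q^{2}$)
$\frac{d{\left(22,6 \right)} t{\left(-21,-35 \right)}}{r{\left(54 \right)}} = \frac{- 2 \left(22 + 6\right)^{2} \left(-1 + \frac{1}{5} \left(-35\right) + \frac{1}{5} \left(-21\right)\right)}{-4 + 54 + 2 \cdot 54^{2}} = \frac{- 2 \cdot 28^{2} \left(-1 - 7 - \frac{21}{5}\right)}{-4 + 54 + 2 \cdot 2916} = \frac{\left(-2\right) 784 \left(- \frac{61}{5}\right)}{-4 + 54 + 5832} = \frac{\left(-1568\right) \left(- \frac{61}{5}\right)}{5882} = \frac{95648}{5} \cdot \frac{1}{5882} = \frac{47824}{14705}$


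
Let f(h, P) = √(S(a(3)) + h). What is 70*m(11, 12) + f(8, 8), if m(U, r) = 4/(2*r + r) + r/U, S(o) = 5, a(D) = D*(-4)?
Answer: 8330/99 + √13 ≈ 87.747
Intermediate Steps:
a(D) = -4*D
f(h, P) = √(5 + h)
m(U, r) = 4/(3*r) + r/U (m(U, r) = 4/((3*r)) + r/U = 4*(1/(3*r)) + r/U = 4/(3*r) + r/U)
70*m(11, 12) + f(8, 8) = 70*((4/3)/12 + 12/11) + √(5 + 8) = 70*((4/3)*(1/12) + 12*(1/11)) + √13 = 70*(⅑ + 12/11) + √13 = 70*(119/99) + √13 = 8330/99 + √13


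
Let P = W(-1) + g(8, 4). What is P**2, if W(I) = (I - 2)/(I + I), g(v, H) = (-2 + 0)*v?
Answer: 841/4 ≈ 210.25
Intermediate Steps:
g(v, H) = -2*v
W(I) = (-2 + I)/(2*I) (W(I) = (-2 + I)/((2*I)) = (-2 + I)*(1/(2*I)) = (-2 + I)/(2*I))
P = -29/2 (P = (1/2)*(-2 - 1)/(-1) - 2*8 = (1/2)*(-1)*(-3) - 16 = 3/2 - 16 = -29/2 ≈ -14.500)
P**2 = (-29/2)**2 = 841/4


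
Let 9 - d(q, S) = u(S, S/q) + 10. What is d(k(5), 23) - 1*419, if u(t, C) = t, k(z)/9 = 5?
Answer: -443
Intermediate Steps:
k(z) = 45 (k(z) = 9*5 = 45)
d(q, S) = -1 - S (d(q, S) = 9 - (S + 10) = 9 - (10 + S) = 9 + (-10 - S) = -1 - S)
d(k(5), 23) - 1*419 = (-1 - 1*23) - 1*419 = (-1 - 23) - 419 = -24 - 419 = -443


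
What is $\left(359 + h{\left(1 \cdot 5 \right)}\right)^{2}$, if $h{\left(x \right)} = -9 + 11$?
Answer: $130321$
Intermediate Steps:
$h{\left(x \right)} = 2$
$\left(359 + h{\left(1 \cdot 5 \right)}\right)^{2} = \left(359 + 2\right)^{2} = 361^{2} = 130321$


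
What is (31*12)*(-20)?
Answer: -7440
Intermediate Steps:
(31*12)*(-20) = 372*(-20) = -7440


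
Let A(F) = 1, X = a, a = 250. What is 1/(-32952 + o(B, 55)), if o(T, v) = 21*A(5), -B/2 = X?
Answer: -1/32931 ≈ -3.0367e-5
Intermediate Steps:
X = 250
B = -500 (B = -2*250 = -500)
o(T, v) = 21 (o(T, v) = 21*1 = 21)
1/(-32952 + o(B, 55)) = 1/(-32952 + 21) = 1/(-32931) = -1/32931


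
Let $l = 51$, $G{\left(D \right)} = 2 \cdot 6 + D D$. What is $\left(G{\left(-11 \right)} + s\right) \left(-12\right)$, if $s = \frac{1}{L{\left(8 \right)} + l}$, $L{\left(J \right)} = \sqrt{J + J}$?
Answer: $- \frac{87792}{55} \approx -1596.2$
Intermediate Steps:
$L{\left(J \right)} = \sqrt{2} \sqrt{J}$ ($L{\left(J \right)} = \sqrt{2 J} = \sqrt{2} \sqrt{J}$)
$G{\left(D \right)} = 12 + D^{2}$
$s = \frac{1}{55}$ ($s = \frac{1}{\sqrt{2} \sqrt{8} + 51} = \frac{1}{\sqrt{2} \cdot 2 \sqrt{2} + 51} = \frac{1}{4 + 51} = \frac{1}{55} \approx 0.018182$)
$\left(G{\left(-11 \right)} + s\right) \left(-12\right) = \left(\left(12 + \left(-11\right)^{2}\right) + \frac{1}{55}\right) \left(-12\right) = \left(\left(12 + 121\right) + \frac{1}{55}\right) \left(-12\right) = \left(133 + \frac{1}{55}\right) \left(-12\right) = \frac{7316}{55} \left(-12\right) = - \frac{87792}{55}$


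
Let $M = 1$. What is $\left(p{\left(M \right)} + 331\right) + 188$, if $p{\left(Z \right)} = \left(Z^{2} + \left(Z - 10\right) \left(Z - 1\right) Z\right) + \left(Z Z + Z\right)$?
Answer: $522$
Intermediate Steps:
$p{\left(Z \right)} = Z + 2 Z^{2} + Z \left(-1 + Z\right) \left(-10 + Z\right)$ ($p{\left(Z \right)} = \left(Z^{2} + \left(-10 + Z\right) \left(-1 + Z\right) Z\right) + \left(Z^{2} + Z\right) = \left(Z^{2} + \left(-1 + Z\right) \left(-10 + Z\right) Z\right) + \left(Z + Z^{2}\right) = \left(Z^{2} + Z \left(-1 + Z\right) \left(-10 + Z\right)\right) + \left(Z + Z^{2}\right) = Z + 2 Z^{2} + Z \left(-1 + Z\right) \left(-10 + Z\right)$)
$\left(p{\left(M \right)} + 331\right) + 188 = \left(1 \left(11 + 1^{2} - 9\right) + 331\right) + 188 = \left(1 \left(11 + 1 - 9\right) + 331\right) + 188 = \left(1 \cdot 3 + 331\right) + 188 = \left(3 + 331\right) + 188 = 334 + 188 = 522$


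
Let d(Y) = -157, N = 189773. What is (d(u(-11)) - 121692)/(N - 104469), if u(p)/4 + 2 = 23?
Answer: -121849/85304 ≈ -1.4284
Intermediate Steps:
u(p) = 84 (u(p) = -8 + 4*23 = -8 + 92 = 84)
(d(u(-11)) - 121692)/(N - 104469) = (-157 - 121692)/(189773 - 104469) = -121849/85304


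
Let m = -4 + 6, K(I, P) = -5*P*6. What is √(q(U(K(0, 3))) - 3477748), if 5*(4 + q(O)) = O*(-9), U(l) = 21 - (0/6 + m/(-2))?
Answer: I*√86944790/5 ≈ 1864.9*I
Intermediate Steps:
K(I, P) = -30*P
m = 2
U(l) = 22 (U(l) = 21 - (0/6 + 2/(-2)) = 21 - (0*(⅙) + 2*(-½)) = 21 - (0 - 1) = 21 - 1*(-1) = 21 + 1 = 22)
q(O) = -4 - 9*O/5 (q(O) = -4 + (O*(-9))/5 = -4 + (-9*O)/5 = -4 - 9*O/5)
√(q(U(K(0, 3))) - 3477748) = √((-4 - 9/5*22) - 3477748) = √((-4 - 198/5) - 3477748) = √(-218/5 - 3477748) = √(-17388958/5) = I*√86944790/5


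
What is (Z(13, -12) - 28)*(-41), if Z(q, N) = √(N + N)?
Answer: 1148 - 82*I*√6 ≈ 1148.0 - 200.86*I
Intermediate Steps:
Z(q, N) = √2*√N (Z(q, N) = √(2*N) = √2*√N)
(Z(13, -12) - 28)*(-41) = (√2*√(-12) - 28)*(-41) = (√2*(2*I*√3) - 28)*(-41) = (2*I*√6 - 28)*(-41) = (-28 + 2*I*√6)*(-41) = 1148 - 82*I*√6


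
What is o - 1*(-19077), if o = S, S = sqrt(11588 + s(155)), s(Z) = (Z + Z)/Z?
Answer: 19077 + sqrt(11590) ≈ 19185.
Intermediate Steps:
s(Z) = 2 (s(Z) = (2*Z)/Z = 2)
S = sqrt(11590) (S = sqrt(11588 + 2) = sqrt(11590) ≈ 107.66)
o = sqrt(11590) ≈ 107.66
o - 1*(-19077) = sqrt(11590) - 1*(-19077) = sqrt(11590) + 19077 = 19077 + sqrt(11590)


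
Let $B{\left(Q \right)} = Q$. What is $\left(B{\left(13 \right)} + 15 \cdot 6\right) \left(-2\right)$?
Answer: $-206$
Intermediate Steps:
$\left(B{\left(13 \right)} + 15 \cdot 6\right) \left(-2\right) = \left(13 + 15 \cdot 6\right) \left(-2\right) = \left(13 + 90\right) \left(-2\right) = 103 \left(-2\right) = -206$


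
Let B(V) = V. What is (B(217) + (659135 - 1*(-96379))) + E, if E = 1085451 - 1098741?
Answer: 742441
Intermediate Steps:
E = -13290
(B(217) + (659135 - 1*(-96379))) + E = (217 + (659135 - 1*(-96379))) - 13290 = (217 + (659135 + 96379)) - 13290 = (217 + 755514) - 13290 = 755731 - 13290 = 742441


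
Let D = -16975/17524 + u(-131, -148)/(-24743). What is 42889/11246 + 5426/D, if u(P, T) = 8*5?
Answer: -26440349344951007/4731342727710 ≈ -5588.3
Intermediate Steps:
u(P, T) = 40
D = -420713385/433596332 (D = -16975/17524 + 40/(-24743) = -16975*1/17524 + 40*(-1/24743) = -16975/17524 - 40/24743 = -420713385/433596332 ≈ -0.97029)
42889/11246 + 5426/D = 42889/11246 + 5426/(-420713385/433596332) = 42889*(1/11246) + 5426*(-433596332/420713385) = 42889/11246 - 2352693697432/420713385 = -26440349344951007/4731342727710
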